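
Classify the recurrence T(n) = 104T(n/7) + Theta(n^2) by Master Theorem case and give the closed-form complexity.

Master Theorem for T(n) = 104T(n/7) + O(n^2):

a = 104, b = 7, c = 2
log_b(a) = log_7(104) = 2.3867

Case 1: c = 2 < log_7(104) = 2.3867
T(n) = O(n^(log_7 104))

For T(n) = 104T(n/7) + O(n^2): log_7(104) = 2.3867. This is Case 1 of the Master Theorem (c < log_b(a), work dominated by leaves), giving O(n^(log_7 104)).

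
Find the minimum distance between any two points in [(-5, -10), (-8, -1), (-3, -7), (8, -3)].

Computing all pairwise distances among 4 points:

d((-5, -10), (-8, -1)) = 9.4868
d((-5, -10), (-3, -7)) = 3.6056 <-- minimum
d((-5, -10), (8, -3)) = 14.7648
d((-8, -1), (-3, -7)) = 7.8102
d((-8, -1), (8, -3)) = 16.1245
d((-3, -7), (8, -3)) = 11.7047

Closest pair: (-5, -10) and (-3, -7) with distance 3.6056

The closest pair is (-5, -10) and (-3, -7) with Euclidean distance 3.6056. For 4 points, brute-force pairwise comparison is shown above. For large n, the divide-and-conquer algorithm (sort by x, recurse on halves, check the dividing strip) achieves O(n log n).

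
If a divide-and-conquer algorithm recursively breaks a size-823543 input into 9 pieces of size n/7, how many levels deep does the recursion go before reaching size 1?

For divide and conquer with division factor 7:

Problem sizes at each level:
Level 0: 823543
Level 1: 117649
Level 2: 16807
Level 3: 2401
Level 4: 343
Level 5: 49
Level 6: 7
Level 7: 1

The root is level 0 and the size-1 base case is level 7 (the tree spans levels 0 through 7, i.e. 8 levels counting the root), so the depth is the number of divisions: log_7(823543) = 7

The recursion tree depth is log_7(823543) = 7. At each level, the problem size is divided by 7, so it takes 7 divisions to reduce to a base case of size 1. The algorithm makes 9 recursive calls at each level.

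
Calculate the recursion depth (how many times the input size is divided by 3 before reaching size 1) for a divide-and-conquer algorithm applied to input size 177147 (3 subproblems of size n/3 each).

For divide and conquer with division factor 3:

Problem sizes at each level:
Level 0: 177147
Level 1: 59049
Level 2: 19683
Level 3: 6561
Level 4: 2187
Level 5: 729
Level 6: 243
Level 7: 81
Level 8: 27
Level 9: 9
Level 10: 3
Level 11: 1

The root is level 0 and the size-1 base case is level 11 (the tree spans levels 0 through 11, i.e. 12 levels counting the root), so the depth is the number of divisions: log_3(177147) = 11

The recursion tree depth is log_3(177147) = 11. At each level, the problem size is divided by 3, so it takes 11 divisions to reduce to a base case of size 1. The algorithm makes 3 recursive calls at each level.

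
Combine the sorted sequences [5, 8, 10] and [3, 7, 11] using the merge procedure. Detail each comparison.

Merging process:

Compare 5 vs 3: take 3 from right. Merged: [3]
Compare 5 vs 7: take 5 from left. Merged: [3, 5]
Compare 8 vs 7: take 7 from right. Merged: [3, 5, 7]
Compare 8 vs 11: take 8 from left. Merged: [3, 5, 7, 8]
Compare 10 vs 11: take 10 from left. Merged: [3, 5, 7, 8, 10]
Append remaining from right: [11]. Merged: [3, 5, 7, 8, 10, 11]

Final merged array: [3, 5, 7, 8, 10, 11]
Total comparisons: 5

The merged array is [3, 5, 7, 8, 10, 11], requiring 5 comparisons. The merge step runs in O(n) time where n is the total number of elements.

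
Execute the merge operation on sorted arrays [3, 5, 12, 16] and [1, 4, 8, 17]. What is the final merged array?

Merging process:

Compare 3 vs 1: take 1 from right. Merged: [1]
Compare 3 vs 4: take 3 from left. Merged: [1, 3]
Compare 5 vs 4: take 4 from right. Merged: [1, 3, 4]
Compare 5 vs 8: take 5 from left. Merged: [1, 3, 4, 5]
Compare 12 vs 8: take 8 from right. Merged: [1, 3, 4, 5, 8]
Compare 12 vs 17: take 12 from left. Merged: [1, 3, 4, 5, 8, 12]
Compare 16 vs 17: take 16 from left. Merged: [1, 3, 4, 5, 8, 12, 16]
Append remaining from right: [17]. Merged: [1, 3, 4, 5, 8, 12, 16, 17]

Final merged array: [1, 3, 4, 5, 8, 12, 16, 17]
Total comparisons: 7

The merged array is [1, 3, 4, 5, 8, 12, 16, 17], requiring 7 comparisons. The merge step runs in O(n) time where n is the total number of elements.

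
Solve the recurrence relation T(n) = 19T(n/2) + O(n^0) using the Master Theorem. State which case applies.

Master Theorem for T(n) = 19T(n/2) + O(n^0):

a = 19, b = 2, c = 0
log_b(a) = log_2(19) = 4.2479

Case 1: c = 0 < log_2(19) = 4.2479
T(n) = O(n^(log_2 19))

For T(n) = 19T(n/2) + O(n^0): log_2(19) = 4.2479. This is Case 1 of the Master Theorem (c < log_b(a), work dominated by leaves), giving O(n^(log_2 19)).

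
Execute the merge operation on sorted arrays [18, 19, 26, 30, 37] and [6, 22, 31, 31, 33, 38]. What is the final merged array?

Merging process:

Compare 18 vs 6: take 6 from right. Merged: [6]
Compare 18 vs 22: take 18 from left. Merged: [6, 18]
Compare 19 vs 22: take 19 from left. Merged: [6, 18, 19]
Compare 26 vs 22: take 22 from right. Merged: [6, 18, 19, 22]
Compare 26 vs 31: take 26 from left. Merged: [6, 18, 19, 22, 26]
Compare 30 vs 31: take 30 from left. Merged: [6, 18, 19, 22, 26, 30]
Compare 37 vs 31: take 31 from right. Merged: [6, 18, 19, 22, 26, 30, 31]
Compare 37 vs 31: take 31 from right. Merged: [6, 18, 19, 22, 26, 30, 31, 31]
Compare 37 vs 33: take 33 from right. Merged: [6, 18, 19, 22, 26, 30, 31, 31, 33]
Compare 37 vs 38: take 37 from left. Merged: [6, 18, 19, 22, 26, 30, 31, 31, 33, 37]
Append remaining from right: [38]. Merged: [6, 18, 19, 22, 26, 30, 31, 31, 33, 37, 38]

Final merged array: [6, 18, 19, 22, 26, 30, 31, 31, 33, 37, 38]
Total comparisons: 10

The merged array is [6, 18, 19, 22, 26, 30, 31, 31, 33, 37, 38], requiring 10 comparisons. The merge step runs in O(n) time where n is the total number of elements.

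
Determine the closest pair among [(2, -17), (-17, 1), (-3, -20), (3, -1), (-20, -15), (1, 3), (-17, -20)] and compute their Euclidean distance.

Computing all pairwise distances among 7 points:

d((2, -17), (-17, 1)) = 26.1725
d((2, -17), (-3, -20)) = 5.831
d((2, -17), (3, -1)) = 16.0312
d((2, -17), (-20, -15)) = 22.0907
d((2, -17), (1, 3)) = 20.025
d((2, -17), (-17, -20)) = 19.2354
d((-17, 1), (-3, -20)) = 25.2389
d((-17, 1), (3, -1)) = 20.0998
d((-17, 1), (-20, -15)) = 16.2788
d((-17, 1), (1, 3)) = 18.1108
d((-17, 1), (-17, -20)) = 21.0
d((-3, -20), (3, -1)) = 19.9249
d((-3, -20), (-20, -15)) = 17.72
d((-3, -20), (1, 3)) = 23.3452
d((-3, -20), (-17, -20)) = 14.0
d((3, -1), (-20, -15)) = 26.9258
d((3, -1), (1, 3)) = 4.4721 <-- minimum
d((3, -1), (-17, -20)) = 27.5862
d((-20, -15), (1, 3)) = 27.6586
d((-20, -15), (-17, -20)) = 5.831
d((1, 3), (-17, -20)) = 29.2062

Closest pair: (3, -1) and (1, 3) with distance 4.4721

The closest pair is (3, -1) and (1, 3) with Euclidean distance 4.4721. For 7 points, brute-force pairwise comparison is shown above. For large n, the divide-and-conquer algorithm (sort by x, recurse on halves, check the dividing strip) achieves O(n log n).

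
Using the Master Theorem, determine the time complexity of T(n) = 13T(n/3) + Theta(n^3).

Master Theorem for T(n) = 13T(n/3) + O(n^3):

a = 13, b = 3, c = 3
log_b(a) = log_3(13) = 2.3347

Case 3: c = 3 > log_3(13) = 2.3347
T(n) = O(n^3) = O(n^3)

For T(n) = 13T(n/3) + O(n^3): log_3(13) = 2.3347. This is Case 3 of the Master Theorem (c > log_b(a), work dominated by root), giving O(n^3).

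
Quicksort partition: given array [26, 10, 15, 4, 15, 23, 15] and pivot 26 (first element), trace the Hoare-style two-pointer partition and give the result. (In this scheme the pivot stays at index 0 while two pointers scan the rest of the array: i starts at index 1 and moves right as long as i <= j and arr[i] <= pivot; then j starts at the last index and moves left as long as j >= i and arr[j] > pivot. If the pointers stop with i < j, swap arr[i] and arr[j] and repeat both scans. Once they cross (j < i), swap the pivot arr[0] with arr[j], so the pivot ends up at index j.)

Hoare-style two-pointer partition with pivot = 26:

Initial array: [26, 10, 15, 4, 15, 23, 15]

Pointers start at i = 1, j = 6.
i ends at 7, j ends at 6: the pointers have crossed (j < i), so scanning stops.

Swap pivot arr[0] with arr[6] to place pivot at position 6: [15, 10, 15, 4, 15, 23, 26]
Pivot position: 6

After partitioning with pivot 26, the array becomes [15, 10, 15, 4, 15, 23, 26]. The pivot is placed at index 6. All elements to the left of the pivot are <= 26, and all elements to the right are > 26.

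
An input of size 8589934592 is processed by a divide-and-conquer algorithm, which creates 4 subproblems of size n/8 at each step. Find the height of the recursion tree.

For divide and conquer with division factor 8:

Problem sizes at each level:
Level 0: 8589934592
Level 1: 1073741824
Level 2: 134217728
Level 3: 16777216
Level 4: 2097152
Level 5: 262144
Level 6: 32768
Level 7: 4096
Level 8: 512
Level 9: 64
Level 10: 8
Level 11: 1

The root is level 0 and the size-1 base case is level 11 (the tree spans levels 0 through 11, i.e. 12 levels counting the root), so the depth is the number of divisions: log_8(8589934592) = 11

The recursion tree depth is log_8(8589934592) = 11. At each level, the problem size is divided by 8, so it takes 11 divisions to reduce to a base case of size 1. The algorithm makes 4 recursive calls at each level.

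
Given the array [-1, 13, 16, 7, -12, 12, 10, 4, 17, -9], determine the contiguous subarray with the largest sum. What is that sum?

Using Kadane's algorithm on [-1, 13, 16, 7, -12, 12, 10, 4, 17, -9]:

Scanning through the array:
Position 1 (value 13): max_ending_here = 13, max_so_far = 13
Position 2 (value 16): max_ending_here = 29, max_so_far = 29
Position 3 (value 7): max_ending_here = 36, max_so_far = 36
Position 4 (value -12): max_ending_here = 24, max_so_far = 36
Position 5 (value 12): max_ending_here = 36, max_so_far = 36
Position 6 (value 10): max_ending_here = 46, max_so_far = 46
Position 7 (value 4): max_ending_here = 50, max_so_far = 50
Position 8 (value 17): max_ending_here = 67, max_so_far = 67
Position 9 (value -9): max_ending_here = 58, max_so_far = 67

Maximum subarray: [13, 16, 7, -12, 12, 10, 4, 17]
Maximum sum: 67

The maximum subarray is [13, 16, 7, -12, 12, 10, 4, 17] with sum 67. This subarray runs from index 1 to index 8.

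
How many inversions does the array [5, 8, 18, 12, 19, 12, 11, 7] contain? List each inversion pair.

Finding inversions in [5, 8, 18, 12, 19, 12, 11, 7]:

(1, 7): arr[1]=8 > arr[7]=7
(2, 3): arr[2]=18 > arr[3]=12
(2, 5): arr[2]=18 > arr[5]=12
(2, 6): arr[2]=18 > arr[6]=11
(2, 7): arr[2]=18 > arr[7]=7
(3, 6): arr[3]=12 > arr[6]=11
(3, 7): arr[3]=12 > arr[7]=7
(4, 5): arr[4]=19 > arr[5]=12
(4, 6): arr[4]=19 > arr[6]=11
(4, 7): arr[4]=19 > arr[7]=7
(5, 6): arr[5]=12 > arr[6]=11
(5, 7): arr[5]=12 > arr[7]=7
(6, 7): arr[6]=11 > arr[7]=7

Total inversions: 13

The array has 13 inversion(s): (1,7), (2,3), (2,5), (2,6), (2,7), (3,6), (3,7), (4,5), (4,6), (4,7), (5,6), (5,7), (6,7). Each pair (i,j) satisfies i < j and arr[i] > arr[j].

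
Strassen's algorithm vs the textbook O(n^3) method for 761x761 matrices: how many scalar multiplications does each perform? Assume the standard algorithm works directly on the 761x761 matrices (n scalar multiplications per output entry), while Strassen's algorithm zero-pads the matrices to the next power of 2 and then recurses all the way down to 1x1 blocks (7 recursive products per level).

Matrix multiplication for 761x761 matrices:

Strassen's algorithm requires power-of-2 dimensions. Pad 761x761 to 1024x1024 (next power of 2).

Standard algorithm: 761^3 = 440711081 multiplications
Strassen's algorithm: 7^(log2(1024)) = 7^10 = 282475249 multiplications
Savings: 440711081 - 282475249 = 158235832 multiplications

Standard: 440711081 multiplications (761^3). Strassen: 282475249 multiplications (7^10, after padding to 1024x1024). Strassen reduces 8 recursive multiplications to 7 at each level.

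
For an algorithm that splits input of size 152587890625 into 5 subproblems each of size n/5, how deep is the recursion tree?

For divide and conquer with division factor 5:

Problem sizes at each level:
Level 0: 152587890625
Level 1: 30517578125
Level 2: 6103515625
Level 3: 1220703125
Level 4: 244140625
Level 5: 48828125
Level 6: 9765625
Level 7: 1953125
Level 8: 390625
Level 9: 78125
Level 10: 15625
Level 11: 3125
Level 12: 625
Level 13: 125
Level 14: 25
Level 15: 5
Level 16: 1

The root is level 0 and the size-1 base case is level 16 (the tree spans levels 0 through 16, i.e. 17 levels counting the root), so the depth is the number of divisions: log_5(152587890625) = 16

The recursion tree depth is log_5(152587890625) = 16. At each level, the problem size is divided by 5, so it takes 16 divisions to reduce to a base case of size 1. The algorithm makes 5 recursive calls at each level.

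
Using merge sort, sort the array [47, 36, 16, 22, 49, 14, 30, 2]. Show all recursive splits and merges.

Merge sort trace:

Split: [47, 36, 16, 22, 49, 14, 30, 2] -> [47, 36, 16, 22] and [49, 14, 30, 2]
  Split: [47, 36, 16, 22] -> [47, 36] and [16, 22]
    Split: [47, 36] -> [47] and [36]
    Merge: [47] + [36] -> [36, 47]
    Split: [16, 22] -> [16] and [22]
    Merge: [16] + [22] -> [16, 22]
  Merge: [36, 47] + [16, 22] -> [16, 22, 36, 47]
  Split: [49, 14, 30, 2] -> [49, 14] and [30, 2]
    Split: [49, 14] -> [49] and [14]
    Merge: [49] + [14] -> [14, 49]
    Split: [30, 2] -> [30] and [2]
    Merge: [30] + [2] -> [2, 30]
  Merge: [14, 49] + [2, 30] -> [2, 14, 30, 49]
Merge: [16, 22, 36, 47] + [2, 14, 30, 49] -> [2, 14, 16, 22, 30, 36, 47, 49]

Final sorted array: [2, 14, 16, 22, 30, 36, 47, 49]

The merge sort proceeds by recursively splitting the array and merging sorted halves.
After all merges, the sorted array is [2, 14, 16, 22, 30, 36, 47, 49].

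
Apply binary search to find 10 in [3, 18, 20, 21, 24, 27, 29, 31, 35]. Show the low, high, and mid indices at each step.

Binary search for 10 in [3, 18, 20, 21, 24, 27, 29, 31, 35]:

lo=0, hi=8, mid=4, arr[mid]=24 -> 24 > 10, search left half
lo=0, hi=3, mid=1, arr[mid]=18 -> 18 > 10, search left half
lo=0, hi=0, mid=0, arr[mid]=3 -> 3 < 10, search right half
lo=1 > hi=0, target 10 not found

Binary search determines that 10 is not in the array after 3 comparisons. The search space was exhausted without finding the target.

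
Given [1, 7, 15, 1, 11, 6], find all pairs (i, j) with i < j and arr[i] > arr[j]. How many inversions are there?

Finding inversions in [1, 7, 15, 1, 11, 6]:

(1, 3): arr[1]=7 > arr[3]=1
(1, 5): arr[1]=7 > arr[5]=6
(2, 3): arr[2]=15 > arr[3]=1
(2, 4): arr[2]=15 > arr[4]=11
(2, 5): arr[2]=15 > arr[5]=6
(4, 5): arr[4]=11 > arr[5]=6

Total inversions: 6

The array has 6 inversion(s): (1,3), (1,5), (2,3), (2,4), (2,5), (4,5). Each pair (i,j) satisfies i < j and arr[i] > arr[j].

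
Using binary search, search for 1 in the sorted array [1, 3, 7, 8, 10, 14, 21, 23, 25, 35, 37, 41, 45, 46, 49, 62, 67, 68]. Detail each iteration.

Binary search for 1 in [1, 3, 7, 8, 10, 14, 21, 23, 25, 35, 37, 41, 45, 46, 49, 62, 67, 68]:

lo=0, hi=17, mid=8, arr[mid]=25 -> 25 > 1, search left half
lo=0, hi=7, mid=3, arr[mid]=8 -> 8 > 1, search left half
lo=0, hi=2, mid=1, arr[mid]=3 -> 3 > 1, search left half
lo=0, hi=0, mid=0, arr[mid]=1 -> Found target at index 0!

Binary search finds 1 at index 0 after 4 comparisons. The search repeatedly halves the search space by comparing with the middle element.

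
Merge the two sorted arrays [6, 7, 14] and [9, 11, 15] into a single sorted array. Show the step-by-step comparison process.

Merging process:

Compare 6 vs 9: take 6 from left. Merged: [6]
Compare 7 vs 9: take 7 from left. Merged: [6, 7]
Compare 14 vs 9: take 9 from right. Merged: [6, 7, 9]
Compare 14 vs 11: take 11 from right. Merged: [6, 7, 9, 11]
Compare 14 vs 15: take 14 from left. Merged: [6, 7, 9, 11, 14]
Append remaining from right: [15]. Merged: [6, 7, 9, 11, 14, 15]

Final merged array: [6, 7, 9, 11, 14, 15]
Total comparisons: 5

The merged array is [6, 7, 9, 11, 14, 15], requiring 5 comparisons. The merge step runs in O(n) time where n is the total number of elements.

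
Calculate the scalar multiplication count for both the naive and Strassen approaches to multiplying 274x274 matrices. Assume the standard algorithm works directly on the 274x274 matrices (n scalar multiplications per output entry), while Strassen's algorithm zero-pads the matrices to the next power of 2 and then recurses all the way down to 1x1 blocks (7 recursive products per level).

Matrix multiplication for 274x274 matrices:

Strassen's algorithm requires power-of-2 dimensions. Pad 274x274 to 512x512 (next power of 2).

Standard algorithm: 274^3 = 20570824 multiplications
Strassen's algorithm: 7^(log2(512)) = 7^9 = 40353607 multiplications
Difference: 20570824 - 40353607 = -19782783 (Strassen uses MORE here due to padding overhead — for small or just-over-power-of-2 n, padding can outweigh the per-level savings)

Standard: 20570824 multiplications (274^3). Strassen: 40353607 multiplications (7^9, after padding to 512x512). Strassen reduces 8 recursive multiplications to 7 at each level.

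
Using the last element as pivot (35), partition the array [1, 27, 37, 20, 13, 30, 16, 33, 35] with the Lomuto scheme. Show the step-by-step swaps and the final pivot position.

Lomuto partition with pivot = 35:

Initial array: [1, 27, 37, 20, 13, 30, 16, 33, 35]

arr[0]=1 <= 35: swap with position 0, array becomes [1, 27, 37, 20, 13, 30, 16, 33, 35]
arr[1]=27 <= 35: swap with position 1, array becomes [1, 27, 37, 20, 13, 30, 16, 33, 35]
arr[2]=37 > 35: no swap
arr[3]=20 <= 35: swap with position 2, array becomes [1, 27, 20, 37, 13, 30, 16, 33, 35]
arr[4]=13 <= 35: swap with position 3, array becomes [1, 27, 20, 13, 37, 30, 16, 33, 35]
arr[5]=30 <= 35: swap with position 4, array becomes [1, 27, 20, 13, 30, 37, 16, 33, 35]
arr[6]=16 <= 35: swap with position 5, array becomes [1, 27, 20, 13, 30, 16, 37, 33, 35]
arr[7]=33 <= 35: swap with position 6, array becomes [1, 27, 20, 13, 30, 16, 33, 37, 35]

Place pivot at position 7: [1, 27, 20, 13, 30, 16, 33, 35, 37]
Pivot position: 7

After partitioning with pivot 35, the array becomes [1, 27, 20, 13, 30, 16, 33, 35, 37]. The pivot is placed at index 7. All elements to the left of the pivot are <= 35, and all elements to the right are > 35.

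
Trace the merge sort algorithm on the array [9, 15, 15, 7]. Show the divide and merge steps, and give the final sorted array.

Merge sort trace:

Split: [9, 15, 15, 7] -> [9, 15] and [15, 7]
  Split: [9, 15] -> [9] and [15]
  Merge: [9] + [15] -> [9, 15]
  Split: [15, 7] -> [15] and [7]
  Merge: [15] + [7] -> [7, 15]
Merge: [9, 15] + [7, 15] -> [7, 9, 15, 15]

Final sorted array: [7, 9, 15, 15]

The merge sort proceeds by recursively splitting the array and merging sorted halves.
After all merges, the sorted array is [7, 9, 15, 15].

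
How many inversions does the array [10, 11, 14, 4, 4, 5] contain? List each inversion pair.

Finding inversions in [10, 11, 14, 4, 4, 5]:

(0, 3): arr[0]=10 > arr[3]=4
(0, 4): arr[0]=10 > arr[4]=4
(0, 5): arr[0]=10 > arr[5]=5
(1, 3): arr[1]=11 > arr[3]=4
(1, 4): arr[1]=11 > arr[4]=4
(1, 5): arr[1]=11 > arr[5]=5
(2, 3): arr[2]=14 > arr[3]=4
(2, 4): arr[2]=14 > arr[4]=4
(2, 5): arr[2]=14 > arr[5]=5

Total inversions: 9

The array has 9 inversion(s): (0,3), (0,4), (0,5), (1,3), (1,4), (1,5), (2,3), (2,4), (2,5). Each pair (i,j) satisfies i < j and arr[i] > arr[j].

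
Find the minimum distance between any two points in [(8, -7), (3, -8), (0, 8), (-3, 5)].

Computing all pairwise distances among 4 points:

d((8, -7), (3, -8)) = 5.099
d((8, -7), (0, 8)) = 17.0
d((8, -7), (-3, 5)) = 16.2788
d((3, -8), (0, 8)) = 16.2788
d((3, -8), (-3, 5)) = 14.3178
d((0, 8), (-3, 5)) = 4.2426 <-- minimum

Closest pair: (0, 8) and (-3, 5) with distance 4.2426

The closest pair is (0, 8) and (-3, 5) with Euclidean distance 4.2426. For 4 points, brute-force pairwise comparison is shown above. For large n, the divide-and-conquer algorithm (sort by x, recurse on halves, check the dividing strip) achieves O(n log n).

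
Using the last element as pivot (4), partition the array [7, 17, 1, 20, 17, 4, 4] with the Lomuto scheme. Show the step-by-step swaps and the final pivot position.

Lomuto partition with pivot = 4:

Initial array: [7, 17, 1, 20, 17, 4, 4]

arr[0]=7 > 4: no swap
arr[1]=17 > 4: no swap
arr[2]=1 <= 4: swap with position 0, array becomes [1, 17, 7, 20, 17, 4, 4]
arr[3]=20 > 4: no swap
arr[4]=17 > 4: no swap
arr[5]=4 <= 4: swap with position 1, array becomes [1, 4, 7, 20, 17, 17, 4]

Place pivot at position 2: [1, 4, 4, 20, 17, 17, 7]
Pivot position: 2

After partitioning with pivot 4, the array becomes [1, 4, 4, 20, 17, 17, 7]. The pivot is placed at index 2. All elements to the left of the pivot are <= 4, and all elements to the right are > 4.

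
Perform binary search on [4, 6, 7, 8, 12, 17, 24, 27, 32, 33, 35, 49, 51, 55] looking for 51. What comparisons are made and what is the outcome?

Binary search for 51 in [4, 6, 7, 8, 12, 17, 24, 27, 32, 33, 35, 49, 51, 55]:

lo=0, hi=13, mid=6, arr[mid]=24 -> 24 < 51, search right half
lo=7, hi=13, mid=10, arr[mid]=35 -> 35 < 51, search right half
lo=11, hi=13, mid=12, arr[mid]=51 -> Found target at index 12!

Binary search finds 51 at index 12 after 3 comparisons. The search repeatedly halves the search space by comparing with the middle element.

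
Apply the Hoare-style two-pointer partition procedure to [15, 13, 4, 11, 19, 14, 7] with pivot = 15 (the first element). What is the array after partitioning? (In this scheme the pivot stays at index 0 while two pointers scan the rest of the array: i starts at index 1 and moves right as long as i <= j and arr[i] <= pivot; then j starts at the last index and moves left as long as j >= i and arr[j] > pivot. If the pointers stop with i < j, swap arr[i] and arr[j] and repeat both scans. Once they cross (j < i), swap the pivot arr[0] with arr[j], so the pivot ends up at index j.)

Hoare-style two-pointer partition with pivot = 15:

Initial array: [15, 13, 4, 11, 19, 14, 7]

Pointers start at i = 1, j = 6.
i stops at index 4 (arr[4]=19 > 15), j stops at index 6 (arr[6]=7 <= 15): swap arr[4] and arr[6], array becomes [15, 13, 4, 11, 7, 14, 19]
i ends at 6, j ends at 5: the pointers have crossed (j < i), so scanning stops.

Swap pivot arr[0] with arr[5] to place pivot at position 5: [14, 13, 4, 11, 7, 15, 19]
Pivot position: 5

After partitioning with pivot 15, the array becomes [14, 13, 4, 11, 7, 15, 19]. The pivot is placed at index 5. All elements to the left of the pivot are <= 15, and all elements to the right are > 15.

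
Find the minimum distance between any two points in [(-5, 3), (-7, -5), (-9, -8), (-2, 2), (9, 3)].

Computing all pairwise distances among 5 points:

d((-5, 3), (-7, -5)) = 8.2462
d((-5, 3), (-9, -8)) = 11.7047
d((-5, 3), (-2, 2)) = 3.1623 <-- minimum
d((-5, 3), (9, 3)) = 14.0
d((-7, -5), (-9, -8)) = 3.6056
d((-7, -5), (-2, 2)) = 8.6023
d((-7, -5), (9, 3)) = 17.8885
d((-9, -8), (-2, 2)) = 12.2066
d((-9, -8), (9, 3)) = 21.095
d((-2, 2), (9, 3)) = 11.0454

Closest pair: (-5, 3) and (-2, 2) with distance 3.1623

The closest pair is (-5, 3) and (-2, 2) with Euclidean distance 3.1623. For 5 points, brute-force pairwise comparison is shown above. For large n, the divide-and-conquer algorithm (sort by x, recurse on halves, check the dividing strip) achieves O(n log n).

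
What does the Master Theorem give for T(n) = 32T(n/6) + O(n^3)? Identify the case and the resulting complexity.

Master Theorem for T(n) = 32T(n/6) + O(n^3):

a = 32, b = 6, c = 3
log_b(a) = log_6(32) = 1.9343

Case 3: c = 3 > log_6(32) = 1.9343
T(n) = O(n^3) = O(n^3)

For T(n) = 32T(n/6) + O(n^3): log_6(32) = 1.9343. This is Case 3 of the Master Theorem (c > log_b(a), work dominated by root), giving O(n^3).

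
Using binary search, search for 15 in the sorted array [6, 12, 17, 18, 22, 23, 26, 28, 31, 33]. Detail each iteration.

Binary search for 15 in [6, 12, 17, 18, 22, 23, 26, 28, 31, 33]:

lo=0, hi=9, mid=4, arr[mid]=22 -> 22 > 15, search left half
lo=0, hi=3, mid=1, arr[mid]=12 -> 12 < 15, search right half
lo=2, hi=3, mid=2, arr[mid]=17 -> 17 > 15, search left half
lo=2 > hi=1, target 15 not found

Binary search determines that 15 is not in the array after 3 comparisons. The search space was exhausted without finding the target.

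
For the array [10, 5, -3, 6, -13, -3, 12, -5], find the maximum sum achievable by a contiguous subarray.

Using Kadane's algorithm on [10, 5, -3, 6, -13, -3, 12, -5]:

Scanning through the array:
Position 1 (value 5): max_ending_here = 15, max_so_far = 15
Position 2 (value -3): max_ending_here = 12, max_so_far = 15
Position 3 (value 6): max_ending_here = 18, max_so_far = 18
Position 4 (value -13): max_ending_here = 5, max_so_far = 18
Position 5 (value -3): max_ending_here = 2, max_so_far = 18
Position 6 (value 12): max_ending_here = 14, max_so_far = 18
Position 7 (value -5): max_ending_here = 9, max_so_far = 18

Maximum subarray: [10, 5, -3, 6]
Maximum sum: 18

The maximum subarray is [10, 5, -3, 6] with sum 18. This subarray runs from index 0 to index 3.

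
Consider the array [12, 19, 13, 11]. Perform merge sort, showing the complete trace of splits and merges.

Merge sort trace:

Split: [12, 19, 13, 11] -> [12, 19] and [13, 11]
  Split: [12, 19] -> [12] and [19]
  Merge: [12] + [19] -> [12, 19]
  Split: [13, 11] -> [13] and [11]
  Merge: [13] + [11] -> [11, 13]
Merge: [12, 19] + [11, 13] -> [11, 12, 13, 19]

Final sorted array: [11, 12, 13, 19]

The merge sort proceeds by recursively splitting the array and merging sorted halves.
After all merges, the sorted array is [11, 12, 13, 19].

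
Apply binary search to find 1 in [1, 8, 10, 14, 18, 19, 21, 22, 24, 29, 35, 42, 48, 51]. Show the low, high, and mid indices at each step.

Binary search for 1 in [1, 8, 10, 14, 18, 19, 21, 22, 24, 29, 35, 42, 48, 51]:

lo=0, hi=13, mid=6, arr[mid]=21 -> 21 > 1, search left half
lo=0, hi=5, mid=2, arr[mid]=10 -> 10 > 1, search left half
lo=0, hi=1, mid=0, arr[mid]=1 -> Found target at index 0!

Binary search finds 1 at index 0 after 3 comparisons. The search repeatedly halves the search space by comparing with the middle element.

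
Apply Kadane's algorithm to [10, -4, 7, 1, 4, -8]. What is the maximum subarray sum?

Using Kadane's algorithm on [10, -4, 7, 1, 4, -8]:

Scanning through the array:
Position 1 (value -4): max_ending_here = 6, max_so_far = 10
Position 2 (value 7): max_ending_here = 13, max_so_far = 13
Position 3 (value 1): max_ending_here = 14, max_so_far = 14
Position 4 (value 4): max_ending_here = 18, max_so_far = 18
Position 5 (value -8): max_ending_here = 10, max_so_far = 18

Maximum subarray: [10, -4, 7, 1, 4]
Maximum sum: 18

The maximum subarray is [10, -4, 7, 1, 4] with sum 18. This subarray runs from index 0 to index 4.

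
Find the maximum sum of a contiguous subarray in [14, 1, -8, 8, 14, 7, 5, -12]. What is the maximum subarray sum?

Using Kadane's algorithm on [14, 1, -8, 8, 14, 7, 5, -12]:

Scanning through the array:
Position 1 (value 1): max_ending_here = 15, max_so_far = 15
Position 2 (value -8): max_ending_here = 7, max_so_far = 15
Position 3 (value 8): max_ending_here = 15, max_so_far = 15
Position 4 (value 14): max_ending_here = 29, max_so_far = 29
Position 5 (value 7): max_ending_here = 36, max_so_far = 36
Position 6 (value 5): max_ending_here = 41, max_so_far = 41
Position 7 (value -12): max_ending_here = 29, max_so_far = 41

Maximum subarray: [14, 1, -8, 8, 14, 7, 5]
Maximum sum: 41

The maximum subarray is [14, 1, -8, 8, 14, 7, 5] with sum 41. This subarray runs from index 0 to index 6.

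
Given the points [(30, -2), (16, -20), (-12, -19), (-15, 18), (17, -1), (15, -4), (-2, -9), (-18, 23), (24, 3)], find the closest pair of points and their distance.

Computing all pairwise distances among 9 points:

d((30, -2), (16, -20)) = 22.8035
d((30, -2), (-12, -19)) = 45.31
d((30, -2), (-15, 18)) = 49.2443
d((30, -2), (17, -1)) = 13.0384
d((30, -2), (15, -4)) = 15.1327
d((30, -2), (-2, -9)) = 32.7567
d((30, -2), (-18, 23)) = 54.1202
d((30, -2), (24, 3)) = 7.8102
d((16, -20), (-12, -19)) = 28.0179
d((16, -20), (-15, 18)) = 49.0408
d((16, -20), (17, -1)) = 19.0263
d((16, -20), (15, -4)) = 16.0312
d((16, -20), (-2, -9)) = 21.095
d((16, -20), (-18, 23)) = 54.8179
d((16, -20), (24, 3)) = 24.3516
d((-12, -19), (-15, 18)) = 37.1214
d((-12, -19), (17, -1)) = 34.1321
d((-12, -19), (15, -4)) = 30.8869
d((-12, -19), (-2, -9)) = 14.1421
d((-12, -19), (-18, 23)) = 42.4264
d((-12, -19), (24, 3)) = 42.19
d((-15, 18), (17, -1)) = 37.2156
d((-15, 18), (15, -4)) = 37.2022
d((-15, 18), (-2, -9)) = 29.9666
d((-15, 18), (-18, 23)) = 5.831
d((-15, 18), (24, 3)) = 41.7852
d((17, -1), (15, -4)) = 3.6056 <-- minimum
d((17, -1), (-2, -9)) = 20.6155
d((17, -1), (-18, 23)) = 42.4382
d((17, -1), (24, 3)) = 8.0623
d((15, -4), (-2, -9)) = 17.72
d((15, -4), (-18, 23)) = 42.638
d((15, -4), (24, 3)) = 11.4018
d((-2, -9), (-18, 23)) = 35.7771
d((-2, -9), (24, 3)) = 28.6356
d((-18, 23), (24, 3)) = 46.5188

Closest pair: (17, -1) and (15, -4) with distance 3.6056

The closest pair is (17, -1) and (15, -4) with Euclidean distance 3.6056. For 9 points, brute-force pairwise comparison is shown above. For large n, the divide-and-conquer algorithm (sort by x, recurse on halves, check the dividing strip) achieves O(n log n).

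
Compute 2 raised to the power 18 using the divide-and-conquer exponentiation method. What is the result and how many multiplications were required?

Computing 2^18 by squaring (build up from 2^1; each line after the first costs one multiplication):

2^1 = 2
2^2 = (2^1)^2 = 2^2 = 4
2^4 = (2^2)^2 = 4^2 = 16
2^8 = (2^4)^2 = 16^2 = 256
2^9 = 2 * 2^8 = 2 * 256 = 512
2^18 = (2^9)^2 = 512^2 = 262144

Result: 262144
Multiplications needed: 5 (5 lines after 2^1)

2^18 = 262144. Using exponentiation by squaring, this requires 5 multiplications. The key idea: if the exponent is even, square the half-power; if odd, multiply by the base once.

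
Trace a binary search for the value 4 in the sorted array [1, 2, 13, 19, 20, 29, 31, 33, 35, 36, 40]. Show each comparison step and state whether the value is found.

Binary search for 4 in [1, 2, 13, 19, 20, 29, 31, 33, 35, 36, 40]:

lo=0, hi=10, mid=5, arr[mid]=29 -> 29 > 4, search left half
lo=0, hi=4, mid=2, arr[mid]=13 -> 13 > 4, search left half
lo=0, hi=1, mid=0, arr[mid]=1 -> 1 < 4, search right half
lo=1, hi=1, mid=1, arr[mid]=2 -> 2 < 4, search right half
lo=2 > hi=1, target 4 not found

Binary search determines that 4 is not in the array after 4 comparisons. The search space was exhausted without finding the target.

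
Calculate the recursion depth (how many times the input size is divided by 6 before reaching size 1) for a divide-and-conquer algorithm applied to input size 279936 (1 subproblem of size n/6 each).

For divide and conquer with division factor 6:

Problem sizes at each level:
Level 0: 279936
Level 1: 46656
Level 2: 7776
Level 3: 1296
Level 4: 216
Level 5: 36
Level 6: 6
Level 7: 1

The root is level 0 and the size-1 base case is level 7 (the tree spans levels 0 through 7, i.e. 8 levels counting the root), so the depth is the number of divisions: log_6(279936) = 7

The recursion tree depth is log_6(279936) = 7. At each level, the problem size is divided by 6, so it takes 7 divisions to reduce to a base case of size 1. The algorithm makes 1 recursive call at each level.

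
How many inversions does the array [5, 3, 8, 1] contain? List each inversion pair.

Finding inversions in [5, 3, 8, 1]:

(0, 1): arr[0]=5 > arr[1]=3
(0, 3): arr[0]=5 > arr[3]=1
(1, 3): arr[1]=3 > arr[3]=1
(2, 3): arr[2]=8 > arr[3]=1

Total inversions: 4

The array has 4 inversion(s): (0,1), (0,3), (1,3), (2,3). Each pair (i,j) satisfies i < j and arr[i] > arr[j].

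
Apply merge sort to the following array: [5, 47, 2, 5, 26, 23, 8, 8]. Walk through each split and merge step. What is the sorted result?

Merge sort trace:

Split: [5, 47, 2, 5, 26, 23, 8, 8] -> [5, 47, 2, 5] and [26, 23, 8, 8]
  Split: [5, 47, 2, 5] -> [5, 47] and [2, 5]
    Split: [5, 47] -> [5] and [47]
    Merge: [5] + [47] -> [5, 47]
    Split: [2, 5] -> [2] and [5]
    Merge: [2] + [5] -> [2, 5]
  Merge: [5, 47] + [2, 5] -> [2, 5, 5, 47]
  Split: [26, 23, 8, 8] -> [26, 23] and [8, 8]
    Split: [26, 23] -> [26] and [23]
    Merge: [26] + [23] -> [23, 26]
    Split: [8, 8] -> [8] and [8]
    Merge: [8] + [8] -> [8, 8]
  Merge: [23, 26] + [8, 8] -> [8, 8, 23, 26]
Merge: [2, 5, 5, 47] + [8, 8, 23, 26] -> [2, 5, 5, 8, 8, 23, 26, 47]

Final sorted array: [2, 5, 5, 8, 8, 23, 26, 47]

The merge sort proceeds by recursively splitting the array and merging sorted halves.
After all merges, the sorted array is [2, 5, 5, 8, 8, 23, 26, 47].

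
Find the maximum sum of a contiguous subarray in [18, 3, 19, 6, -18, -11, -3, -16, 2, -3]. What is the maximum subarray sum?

Using Kadane's algorithm on [18, 3, 19, 6, -18, -11, -3, -16, 2, -3]:

Scanning through the array:
Position 1 (value 3): max_ending_here = 21, max_so_far = 21
Position 2 (value 19): max_ending_here = 40, max_so_far = 40
Position 3 (value 6): max_ending_here = 46, max_so_far = 46
Position 4 (value -18): max_ending_here = 28, max_so_far = 46
Position 5 (value -11): max_ending_here = 17, max_so_far = 46
Position 6 (value -3): max_ending_here = 14, max_so_far = 46
Position 7 (value -16): max_ending_here = -2, max_so_far = 46
Position 8 (value 2): max_ending_here = 2, max_so_far = 46
Position 9 (value -3): max_ending_here = -1, max_so_far = 46

Maximum subarray: [18, 3, 19, 6]
Maximum sum: 46

The maximum subarray is [18, 3, 19, 6] with sum 46. This subarray runs from index 0 to index 3.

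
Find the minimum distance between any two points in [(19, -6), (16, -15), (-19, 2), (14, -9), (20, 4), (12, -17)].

Computing all pairwise distances among 6 points:

d((19, -6), (16, -15)) = 9.4868
d((19, -6), (-19, 2)) = 38.833
d((19, -6), (14, -9)) = 5.831
d((19, -6), (20, 4)) = 10.0499
d((19, -6), (12, -17)) = 13.0384
d((16, -15), (-19, 2)) = 38.9102
d((16, -15), (14, -9)) = 6.3246
d((16, -15), (20, 4)) = 19.4165
d((16, -15), (12, -17)) = 4.4721 <-- minimum
d((-19, 2), (14, -9)) = 34.7851
d((-19, 2), (20, 4)) = 39.0512
d((-19, 2), (12, -17)) = 36.3593
d((14, -9), (20, 4)) = 14.3178
d((14, -9), (12, -17)) = 8.2462
d((20, 4), (12, -17)) = 22.4722

Closest pair: (16, -15) and (12, -17) with distance 4.4721

The closest pair is (16, -15) and (12, -17) with Euclidean distance 4.4721. For 6 points, brute-force pairwise comparison is shown above. For large n, the divide-and-conquer algorithm (sort by x, recurse on halves, check the dividing strip) achieves O(n log n).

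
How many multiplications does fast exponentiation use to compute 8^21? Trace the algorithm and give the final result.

Computing 8^21 by squaring (build up from 8^1; each line after the first costs one multiplication):

8^1 = 8
8^2 = (8^1)^2 = 8^2 = 64
8^4 = (8^2)^2 = 64^2 = 4096
8^5 = 8 * 8^4 = 8 * 4096 = 32768
8^10 = (8^5)^2 = 32768^2 = 1073741824
8^20 = (8^10)^2 = 1073741824^2 = 1152921504606846976
8^21 = 8 * 8^20 = 8 * 1152921504606846976 = 9223372036854775808

Result: 9223372036854775808
Multiplications needed: 6 (6 lines after 8^1)

8^21 = 9223372036854775808. Using exponentiation by squaring, this requires 6 multiplications. The key idea: if the exponent is even, square the half-power; if odd, multiply by the base once.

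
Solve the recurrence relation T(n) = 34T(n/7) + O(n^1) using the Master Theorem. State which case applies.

Master Theorem for T(n) = 34T(n/7) + O(n^1):

a = 34, b = 7, c = 1
log_b(a) = log_7(34) = 1.8122

Case 1: c = 1 < log_7(34) = 1.8122
T(n) = O(n^(log_7 34))

For T(n) = 34T(n/7) + O(n^1): log_7(34) = 1.8122. This is Case 1 of the Master Theorem (c < log_b(a), work dominated by leaves), giving O(n^(log_7 34)).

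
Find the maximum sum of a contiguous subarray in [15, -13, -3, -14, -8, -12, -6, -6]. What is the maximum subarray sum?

Using Kadane's algorithm on [15, -13, -3, -14, -8, -12, -6, -6]:

Scanning through the array:
Position 1 (value -13): max_ending_here = 2, max_so_far = 15
Position 2 (value -3): max_ending_here = -1, max_so_far = 15
Position 3 (value -14): max_ending_here = -14, max_so_far = 15
Position 4 (value -8): max_ending_here = -8, max_so_far = 15
Position 5 (value -12): max_ending_here = -12, max_so_far = 15
Position 6 (value -6): max_ending_here = -6, max_so_far = 15
Position 7 (value -6): max_ending_here = -6, max_so_far = 15

Maximum subarray: [15]
Maximum sum: 15

The maximum subarray is [15] with sum 15. This subarray runs from index 0 to index 0.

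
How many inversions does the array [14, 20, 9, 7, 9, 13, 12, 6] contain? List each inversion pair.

Finding inversions in [14, 20, 9, 7, 9, 13, 12, 6]:

(0, 2): arr[0]=14 > arr[2]=9
(0, 3): arr[0]=14 > arr[3]=7
(0, 4): arr[0]=14 > arr[4]=9
(0, 5): arr[0]=14 > arr[5]=13
(0, 6): arr[0]=14 > arr[6]=12
(0, 7): arr[0]=14 > arr[7]=6
(1, 2): arr[1]=20 > arr[2]=9
(1, 3): arr[1]=20 > arr[3]=7
(1, 4): arr[1]=20 > arr[4]=9
(1, 5): arr[1]=20 > arr[5]=13
(1, 6): arr[1]=20 > arr[6]=12
(1, 7): arr[1]=20 > arr[7]=6
(2, 3): arr[2]=9 > arr[3]=7
(2, 7): arr[2]=9 > arr[7]=6
(3, 7): arr[3]=7 > arr[7]=6
(4, 7): arr[4]=9 > arr[7]=6
(5, 6): arr[5]=13 > arr[6]=12
(5, 7): arr[5]=13 > arr[7]=6
(6, 7): arr[6]=12 > arr[7]=6

Total inversions: 19

The array has 19 inversion(s): (0,2), (0,3), (0,4), (0,5), (0,6), (0,7), (1,2), (1,3), (1,4), (1,5), (1,6), (1,7), (2,3), (2,7), (3,7), (4,7), (5,6), (5,7), (6,7). Each pair (i,j) satisfies i < j and arr[i] > arr[j].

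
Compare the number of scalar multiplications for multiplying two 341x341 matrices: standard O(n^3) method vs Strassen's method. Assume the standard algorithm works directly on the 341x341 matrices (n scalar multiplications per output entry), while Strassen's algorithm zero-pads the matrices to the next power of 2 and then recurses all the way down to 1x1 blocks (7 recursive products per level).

Matrix multiplication for 341x341 matrices:

Strassen's algorithm requires power-of-2 dimensions. Pad 341x341 to 512x512 (next power of 2).

Standard algorithm: 341^3 = 39651821 multiplications
Strassen's algorithm: 7^(log2(512)) = 7^9 = 40353607 multiplications
Difference: 39651821 - 40353607 = -701786 (Strassen uses MORE here due to padding overhead — for small or just-over-power-of-2 n, padding can outweigh the per-level savings)

Standard: 39651821 multiplications (341^3). Strassen: 40353607 multiplications (7^9, after padding to 512x512). Strassen reduces 8 recursive multiplications to 7 at each level.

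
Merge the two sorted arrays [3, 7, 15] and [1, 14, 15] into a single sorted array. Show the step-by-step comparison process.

Merging process:

Compare 3 vs 1: take 1 from right. Merged: [1]
Compare 3 vs 14: take 3 from left. Merged: [1, 3]
Compare 7 vs 14: take 7 from left. Merged: [1, 3, 7]
Compare 15 vs 14: take 14 from right. Merged: [1, 3, 7, 14]
Compare 15 vs 15: take 15 from left. Merged: [1, 3, 7, 14, 15]
Append remaining from right: [15]. Merged: [1, 3, 7, 14, 15, 15]

Final merged array: [1, 3, 7, 14, 15, 15]
Total comparisons: 5

The merged array is [1, 3, 7, 14, 15, 15], requiring 5 comparisons. The merge step runs in O(n) time where n is the total number of elements.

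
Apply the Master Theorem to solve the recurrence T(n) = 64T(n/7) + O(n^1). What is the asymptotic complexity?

Master Theorem for T(n) = 64T(n/7) + O(n^1):

a = 64, b = 7, c = 1
log_b(a) = log_7(64) = 2.1372

Case 1: c = 1 < log_7(64) = 2.1372
T(n) = O(n^(log_7 64))

For T(n) = 64T(n/7) + O(n^1): log_7(64) = 2.1372. This is Case 1 of the Master Theorem (c < log_b(a), work dominated by leaves), giving O(n^(log_7 64)).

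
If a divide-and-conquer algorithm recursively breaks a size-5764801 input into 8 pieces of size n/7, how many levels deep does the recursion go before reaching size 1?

For divide and conquer with division factor 7:

Problem sizes at each level:
Level 0: 5764801
Level 1: 823543
Level 2: 117649
Level 3: 16807
Level 4: 2401
Level 5: 343
Level 6: 49
Level 7: 7
Level 8: 1

The root is level 0 and the size-1 base case is level 8 (the tree spans levels 0 through 8, i.e. 9 levels counting the root), so the depth is the number of divisions: log_7(5764801) = 8

The recursion tree depth is log_7(5764801) = 8. At each level, the problem size is divided by 7, so it takes 8 divisions to reduce to a base case of size 1. The algorithm makes 8 recursive calls at each level.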